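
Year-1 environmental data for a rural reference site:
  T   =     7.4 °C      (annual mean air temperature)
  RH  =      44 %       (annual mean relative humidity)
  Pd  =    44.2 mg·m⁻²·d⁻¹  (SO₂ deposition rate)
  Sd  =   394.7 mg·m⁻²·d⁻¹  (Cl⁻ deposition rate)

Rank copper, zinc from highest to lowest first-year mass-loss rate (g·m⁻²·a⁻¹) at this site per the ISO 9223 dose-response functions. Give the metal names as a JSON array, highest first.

copper: temperature factor f = +0.126·(-2.6) = -0.3276
  Pd branch = 0.0053·Pd^0.26·e^(0.059·RH+f) = 0.1372 μm/a
  Sd branch = 0.01025·Sd^0.27·e^(0.036·RH+0.049·T) = 0.3607 μm/a
  r_corr = 0.1372 + 0.3607 = 0.4978 μm/a
  mass loss = 0.4978 μm/a × 8.96 g/cm³ = 4.461 g·m⁻²·a⁻¹
zinc: f(T) = +0.038·(T−10) [T≤10 °C] = -0.0988
  Pd branch = 0.0129·Pd^0.44·e^(0.046·RH+f) = 0.4685 μm/a
  Sd branch = 0.0175·Sd^0.57·e^(0.008·RH+0.085·T) = 1.409 μm/a
  r_corr = 0.4685 + 1.409 = 1.878 μm/a
  mass loss = 1.878 μm/a × 7.14 g/cm³ = 13.41 g·m⁻²·a⁻¹
Ordering by g·m⁻²·a⁻¹: zinc (13.4) > copper (4.46)

["zinc", "copper"]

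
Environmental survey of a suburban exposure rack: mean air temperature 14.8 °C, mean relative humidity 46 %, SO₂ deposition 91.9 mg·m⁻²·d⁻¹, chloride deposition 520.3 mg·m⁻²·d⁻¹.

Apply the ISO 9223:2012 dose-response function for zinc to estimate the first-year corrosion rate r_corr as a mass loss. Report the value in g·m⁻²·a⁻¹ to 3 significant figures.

r_corr = 26.4 g·m⁻²·a⁻¹

zinc: f(T) = -0.071·(T−10) [T>10 °C] = -0.3408
  Pd branch = 0.0129·Pd^0.44·e^(0.046·RH+f) = 0.5564 μm/a
  Sd branch = 0.0175·Sd^0.57·e^(0.008·RH+0.085·T) = 3.144 μm/a
  r_corr = 0.5564 + 3.144 = 3.7 μm/a
Convert to mass loss: 3.7 μm/a × 7.14 g/cm³ = 26.42 g·m⁻²·a⁻¹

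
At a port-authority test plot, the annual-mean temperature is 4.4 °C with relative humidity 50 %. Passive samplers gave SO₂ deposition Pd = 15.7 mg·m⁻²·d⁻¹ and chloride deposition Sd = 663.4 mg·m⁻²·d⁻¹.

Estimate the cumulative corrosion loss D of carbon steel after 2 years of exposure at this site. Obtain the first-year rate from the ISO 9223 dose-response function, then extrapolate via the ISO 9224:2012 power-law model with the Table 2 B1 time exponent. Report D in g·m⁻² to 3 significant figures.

D(2) = 499 g·m⁻²

carbon steel: temperature factor f = +0.150·(-5.6) = -0.8400
  Pd branch = 1.77·Pd^0.52·e^(0.02·RH+f) = 8.696 μm/a
  Cl⁻ term: 0.102·663.4^0.62·exp(0.033·50+0.04·4.4) = 35.57
  r_corr = 8.696 + 35.57 = 44.27 μm/a
Long-term exponent b (ISO 9224 Table 2, B1) = 0.523
  D(2) = 44.27 × 2^0.523 = 44.27 × 1.437 = 63.61 μm
  Mass loss = 63.61 μm × 7.85 g/cm³ = 499.4 g·m⁻²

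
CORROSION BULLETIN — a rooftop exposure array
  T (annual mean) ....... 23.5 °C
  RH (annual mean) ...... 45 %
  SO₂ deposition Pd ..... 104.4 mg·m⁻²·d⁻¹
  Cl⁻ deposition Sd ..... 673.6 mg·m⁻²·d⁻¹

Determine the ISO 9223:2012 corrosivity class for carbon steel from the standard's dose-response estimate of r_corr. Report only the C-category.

carbon steel: T>10 °C ⇒ hinge -0.054·(23.5−10) = -0.7290
  SO₂ term: 1.77·104.4^0.52·exp(0.02·45-0.7290) = 23.55
  Cl⁻ term: 0.102·673.6^0.62·exp(0.033·45+0.04·23.5) = 65.37
  sum: 23.55 + 65.37 → r_corr = 88.92 μm/a
ISO 9223 Table 2 (carbon steel): 80 < 88.9 ≤ 200 μm/a ⇒ C5

C5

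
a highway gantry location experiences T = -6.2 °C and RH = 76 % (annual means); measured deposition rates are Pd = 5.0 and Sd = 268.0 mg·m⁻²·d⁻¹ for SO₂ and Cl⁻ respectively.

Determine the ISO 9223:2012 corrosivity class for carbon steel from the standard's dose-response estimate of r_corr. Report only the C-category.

C3

carbon steel: T≤10 °C ⇒ hinge +0.150·(-6.2−10) = -2.4300
  SO₂ term: 1.77·5.0^0.52·exp(0.02·76-2.4300) = 1.645
  Sd branch = 0.102·Sd^0.62·e^(0.033·RH+0.04·T) = 31.3 μm/a
  r_corr = 1.645 + 31.3 = 32.95 μm/a
Category bounds: 25…50 μm/a bracket r_corr ⇒ C3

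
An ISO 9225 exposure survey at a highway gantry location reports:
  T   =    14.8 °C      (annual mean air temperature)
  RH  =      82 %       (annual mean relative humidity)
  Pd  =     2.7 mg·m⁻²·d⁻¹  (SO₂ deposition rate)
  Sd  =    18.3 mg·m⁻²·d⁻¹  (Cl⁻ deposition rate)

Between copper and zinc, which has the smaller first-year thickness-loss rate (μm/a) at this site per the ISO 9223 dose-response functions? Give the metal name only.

copper: temperature factor f = -0.080·(4.8) = -0.3840
  SO₂ term: 0.0053·2.7^0.26·exp(0.059·82-0.3840) = 0.5899
  Cl⁻ term: 0.01025·18.3^0.27·exp(0.036·82+0.049·14.8) = 0.8883
  r_corr = 0.5899 + 0.8883 = 1.478 μm/a
zinc: T>10 °C ⇒ hinge -0.071·(14.8−10) = -0.3408
  SO₂ term: 0.0129·2.7^0.44·exp(0.046·82-0.3408) = 0.6174
  Sd branch = 0.0175·Sd^0.57·e^(0.008·RH+0.085·T) = 0.6221 μm/a
  sum: 0.6174 + 0.6221 → r_corr = 1.239 μm/a
Ordering by μm/a: copper (1.48) > zinc (1.24)

zinc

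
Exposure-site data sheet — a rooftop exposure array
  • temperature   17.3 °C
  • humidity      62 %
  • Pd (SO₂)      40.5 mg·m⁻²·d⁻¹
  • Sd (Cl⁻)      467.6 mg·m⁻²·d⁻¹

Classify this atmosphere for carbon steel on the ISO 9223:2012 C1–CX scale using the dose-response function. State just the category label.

C5

carbon steel: f(T) = -0.054·(T−10) [T>10 °C] = -0.3942
  sulphur-dioxide contribution → 28.26 μm/a
  chloride contribution → 71.29 μm/a
  total first-year rate 99.55 μm/a
ISO 9223 Table 2 (carbon steel): 80 < 99.5 ≤ 200 μm/a ⇒ C5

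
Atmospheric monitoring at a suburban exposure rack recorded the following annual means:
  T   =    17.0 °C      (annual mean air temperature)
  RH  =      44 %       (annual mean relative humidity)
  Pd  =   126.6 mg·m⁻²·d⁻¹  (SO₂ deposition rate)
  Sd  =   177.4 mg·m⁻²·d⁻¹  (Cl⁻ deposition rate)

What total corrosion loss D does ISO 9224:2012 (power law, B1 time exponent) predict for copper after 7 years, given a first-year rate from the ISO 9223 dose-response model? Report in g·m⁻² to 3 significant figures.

D(7) = 20.0 g·m⁻²

copper: temperature factor f = -0.080·(7.0) = -0.5600
  sulphur-dioxide contribution → 0.1429 μm/a
  chloride contribution → 0.4652 μm/a
  total first-year rate 0.6081 μm/a
Power-law: D(7) = r_corr · 7^0.667
  D(7) = 0.6081 × 7^0.667 = 0.6081 × 3.662 = 2.227 μm
  Mass loss = 2.227 μm × 8.96 g/cm³ = 19.95 g·m⁻²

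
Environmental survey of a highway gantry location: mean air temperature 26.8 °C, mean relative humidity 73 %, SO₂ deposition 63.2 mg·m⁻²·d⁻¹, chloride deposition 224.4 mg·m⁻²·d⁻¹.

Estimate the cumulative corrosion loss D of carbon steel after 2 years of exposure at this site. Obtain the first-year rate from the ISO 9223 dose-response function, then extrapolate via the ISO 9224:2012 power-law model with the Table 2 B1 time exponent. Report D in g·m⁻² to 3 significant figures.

D(2) = 1.37e+03 g·m⁻²

carbon steel: f(T) = -0.054·(T−10) [T>10 °C] = -0.9072
  Pd branch = 1.77·Pd^0.52·e^(0.02·RH+f) = 26.57 μm/a
  Cl⁻ term: 0.102·224.4^0.62·exp(0.033·73+0.04·26.8) = 95.06
  sum: 26.57 + 95.06 → r_corr = 121.6 μm/a
ISO 9224: D(t) = r_corr · t^b with b = 0.523 (carbon steel, B1)
  D(2) = 121.6 × 2^0.523 = 121.6 × 1.437 = 174.8 μm
  Mass loss = 174.8 μm × 7.85 g/cm³ = 1372 g·m⁻²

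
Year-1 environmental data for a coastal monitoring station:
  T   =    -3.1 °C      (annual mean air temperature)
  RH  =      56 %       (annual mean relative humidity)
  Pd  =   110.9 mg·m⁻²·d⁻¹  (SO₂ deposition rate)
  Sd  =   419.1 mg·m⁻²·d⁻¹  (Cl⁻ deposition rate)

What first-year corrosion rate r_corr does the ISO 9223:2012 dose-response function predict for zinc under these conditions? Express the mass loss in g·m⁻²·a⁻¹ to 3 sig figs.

zinc: temperature factor f = +0.038·(-13.1) = -0.4978
  sulphur-dioxide contribution → 0.8183 μm/a
  chloride contribution → 0.6575 μm/a
  total first-year rate 1.476 μm/a
Convert to mass loss: 1.476 μm/a × 7.14 g/cm³ = 10.54 g·m⁻²·a⁻¹

r_corr = 10.5 g·m⁻²·a⁻¹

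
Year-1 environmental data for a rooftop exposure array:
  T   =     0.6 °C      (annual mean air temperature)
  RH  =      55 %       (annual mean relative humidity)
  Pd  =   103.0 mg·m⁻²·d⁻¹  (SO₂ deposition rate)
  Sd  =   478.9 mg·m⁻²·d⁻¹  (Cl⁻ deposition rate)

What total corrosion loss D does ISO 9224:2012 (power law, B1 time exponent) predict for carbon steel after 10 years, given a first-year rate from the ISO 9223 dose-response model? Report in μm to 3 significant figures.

carbon steel: f(T) = +0.150·(T−10) [T≤10 °C] = -1.4100
  Pd branch = 1.77·Pd^0.52·e^(0.02·RH+f) = 14.45 μm/a
  Cl⁻ term: 0.102·478.9^0.62·exp(0.033·55+0.04·0.6) = 29.45
  r_corr = 14.45 + 29.45 = 43.9 μm/a
Long-term exponent b (ISO 9224 Table 2, B1) = 0.523
  D(10) = 43.9 × 10^0.523 = 43.9 × 3.334 = 146.4 μm

D(10) = 146 μm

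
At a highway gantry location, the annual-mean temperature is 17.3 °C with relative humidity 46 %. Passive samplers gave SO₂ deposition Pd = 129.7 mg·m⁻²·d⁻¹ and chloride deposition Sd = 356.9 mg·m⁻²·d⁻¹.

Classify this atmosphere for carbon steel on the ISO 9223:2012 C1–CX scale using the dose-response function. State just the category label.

C4

carbon steel: f(T) = -0.054·(T−10) [T>10 °C] = -0.3942
  Pd branch = 1.77·Pd^0.52·e^(0.02·RH+f) = 37.59 μm/a
  Cl⁻ term: 0.102·356.9^0.62·exp(0.033·46+0.04·17.3) = 35.56
  sum: 37.59 + 35.56 → r_corr = 73.15 μm/a
ISO 9223 Table 2 (carbon steel): 50 < 73.1 ≤ 80 μm/a ⇒ C4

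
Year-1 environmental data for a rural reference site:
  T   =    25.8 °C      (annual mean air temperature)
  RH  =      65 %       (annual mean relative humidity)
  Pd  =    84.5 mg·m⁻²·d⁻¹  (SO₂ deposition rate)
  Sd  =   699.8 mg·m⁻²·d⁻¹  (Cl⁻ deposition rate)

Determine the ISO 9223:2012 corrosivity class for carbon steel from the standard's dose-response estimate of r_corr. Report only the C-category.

C5

carbon steel: temperature factor f = -0.054·(15.8) = -0.8532
  SO₂ term: 1.77·84.5^0.52·exp(0.02·65-0.8532) = 27.8
  Sd branch = 0.102·Sd^0.62·e^(0.033·RH+0.04·T) = 142 μm/a
  sum: 27.8 + 142 → r_corr = 169.8 μm/a
170 μm/a falls in (80, 200] for carbon steel → category C5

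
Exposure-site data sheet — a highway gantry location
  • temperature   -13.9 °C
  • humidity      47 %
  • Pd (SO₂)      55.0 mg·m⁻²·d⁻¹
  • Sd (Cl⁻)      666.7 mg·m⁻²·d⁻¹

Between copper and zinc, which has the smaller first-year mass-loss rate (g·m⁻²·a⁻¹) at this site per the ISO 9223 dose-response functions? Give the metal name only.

copper: f(T) = +0.126·(T−10) [T≤10 °C] = -3.0114
  Pd branch = 0.0053·Pd^0.26·e^(0.059·RH+f) = 0.01184 μm/a
  Cl⁻ term: 0.01025·666.7^0.27·exp(0.036·47+0.049·-13.9) = 0.163
  r_corr = 0.01184 + 0.163 = 0.1748 μm/a
  mass loss = 0.1748 μm/a × 8.96 g/cm³ = 1.567 g·m⁻²·a⁻¹
zinc: f(T) = +0.038·(T−10) [T≤10 °C] = -0.9082
  SO₂ term: 0.0129·55.0^0.44·exp(0.046·47-0.9082) = 0.2636
  Cl⁻ term: 0.0175·666.7^0.57·exp(0.008·47+0.085·-13.9) = 0.3183
  r_corr = 0.2636 + 0.3183 = 0.5819 μm/a
  mass loss = 0.5819 μm/a × 7.14 g/cm³ = 4.155 g·m⁻²·a⁻¹
Ordering by g·m⁻²·a⁻¹: zinc (4.15) > copper (1.57)

copper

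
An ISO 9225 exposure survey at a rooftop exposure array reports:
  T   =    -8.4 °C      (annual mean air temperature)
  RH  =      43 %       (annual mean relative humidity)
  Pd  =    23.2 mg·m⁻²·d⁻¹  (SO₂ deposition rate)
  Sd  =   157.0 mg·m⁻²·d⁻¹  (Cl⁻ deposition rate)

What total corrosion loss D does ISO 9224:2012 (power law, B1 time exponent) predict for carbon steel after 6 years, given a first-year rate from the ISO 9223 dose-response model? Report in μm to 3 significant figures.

carbon steel: temperature factor f = +0.150·(-18.4) = -2.7600
  sulphur-dioxide contribution → 1.358 μm/a
  chloride contribution → 6.925 μm/a
  total first-year rate 8.283 μm/a
Long-term exponent b (ISO 9224 Table 2, B1) = 0.523
  D(6) = 8.283 × 6^0.523 = 8.283 × 2.553 = 21.14 μm

D(6) = 21.1 μm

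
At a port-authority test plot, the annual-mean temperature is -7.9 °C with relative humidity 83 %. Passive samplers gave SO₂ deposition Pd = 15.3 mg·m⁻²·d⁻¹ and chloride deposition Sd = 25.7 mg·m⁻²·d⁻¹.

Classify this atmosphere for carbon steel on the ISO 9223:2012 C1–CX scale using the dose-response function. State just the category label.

C2

carbon steel: T≤10 °C ⇒ hinge +0.150·(-7.9−10) = -2.6850
  Pd branch = 1.77·Pd^0.52·e^(0.02·RH+f) = 2.623 μm/a
  Cl⁻ term: 0.102·25.7^0.62·exp(0.033·83+0.04·-7.9) = 8.611
  r_corr = 2.623 + 8.611 = 11.23 μm/a
Category bounds: 1.3…25 μm/a bracket r_corr ⇒ C2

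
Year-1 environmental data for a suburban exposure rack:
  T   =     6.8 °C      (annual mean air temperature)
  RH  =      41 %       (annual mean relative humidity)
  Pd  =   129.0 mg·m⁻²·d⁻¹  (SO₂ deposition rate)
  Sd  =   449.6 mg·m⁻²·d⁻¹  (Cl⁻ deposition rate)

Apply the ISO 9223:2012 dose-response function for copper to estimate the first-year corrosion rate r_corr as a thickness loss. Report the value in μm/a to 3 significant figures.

r_corr = 0.466 μm/a

copper: f(T) = +0.126·(T−10) [T≤10 °C] = -0.4032
  sulphur-dioxide contribution → 0.1408 μm/a
  chloride contribution → 0.3256 μm/a
  total first-year rate 0.4664 μm/a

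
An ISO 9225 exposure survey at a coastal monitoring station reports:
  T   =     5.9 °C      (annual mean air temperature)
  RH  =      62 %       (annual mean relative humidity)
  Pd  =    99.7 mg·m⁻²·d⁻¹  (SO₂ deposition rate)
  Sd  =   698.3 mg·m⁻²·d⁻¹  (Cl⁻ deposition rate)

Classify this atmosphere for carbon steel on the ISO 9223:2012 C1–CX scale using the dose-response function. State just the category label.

carbon steel: f(T) = +0.150·(T−10) [T≤10 °C] = -0.6150
  sulphur-dioxide contribution → 36.2 μm/a
  chloride contribution → 57.94 μm/a
  ⇒ r_corr(carbon steel) = 94.14 μm/a
ISO 9223 Table 2 (carbon steel): 80 < 94.1 ≤ 200 μm/a ⇒ C5

C5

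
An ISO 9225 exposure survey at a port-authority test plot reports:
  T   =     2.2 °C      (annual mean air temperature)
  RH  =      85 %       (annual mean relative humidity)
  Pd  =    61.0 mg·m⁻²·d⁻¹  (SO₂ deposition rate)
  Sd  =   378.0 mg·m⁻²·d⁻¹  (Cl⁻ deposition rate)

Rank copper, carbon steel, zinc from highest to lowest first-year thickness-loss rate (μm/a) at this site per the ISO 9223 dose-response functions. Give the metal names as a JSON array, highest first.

copper: temperature factor f = +0.126·(-7.8) = -0.9828
  sulphur-dioxide contribution → 0.8702 μm/a
  chloride contribution → 1.209 μm/a
  total first-year rate 2.079 μm/a
carbon steel: temperature factor f = +0.150·(-7.8) = -1.1700
  sulphur-dioxide contribution → 25.5 μm/a
  chloride contribution → 72.96 μm/a
  ⇒ r_corr(carbon steel) = 98.45 μm/a
zinc: temperature factor f = +0.038·(-7.8) = -0.2964
  sulphur-dioxide contribution → 2.921 μm/a
  chloride contribution → 1.227 μm/a
  ⇒ r_corr(zinc) = 4.148 μm/a
Ordering by μm/a: carbon steel (98.5) > zinc (4.15) > copper (2.08)

["carbon steel", "zinc", "copper"]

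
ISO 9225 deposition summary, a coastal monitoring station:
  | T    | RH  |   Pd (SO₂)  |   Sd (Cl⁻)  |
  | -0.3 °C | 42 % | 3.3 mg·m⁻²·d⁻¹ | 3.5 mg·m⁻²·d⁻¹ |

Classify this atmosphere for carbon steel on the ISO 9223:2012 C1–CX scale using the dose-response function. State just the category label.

C2

carbon steel: temperature factor f = +0.150·(-10.3) = -1.5450
  SO₂ term: 1.77·3.3^0.52·exp(0.02·42-1.5450) = 1.627
  Sd branch = 0.102·Sd^0.62·e^(0.033·RH+0.04·T) = 0.8763 μm/a
  sum: 1.627 + 0.8763 → r_corr = 2.503 μm/a
ISO 9223 Table 2 (carbon steel): 1.3 < 2.5 ≤ 25 μm/a ⇒ C2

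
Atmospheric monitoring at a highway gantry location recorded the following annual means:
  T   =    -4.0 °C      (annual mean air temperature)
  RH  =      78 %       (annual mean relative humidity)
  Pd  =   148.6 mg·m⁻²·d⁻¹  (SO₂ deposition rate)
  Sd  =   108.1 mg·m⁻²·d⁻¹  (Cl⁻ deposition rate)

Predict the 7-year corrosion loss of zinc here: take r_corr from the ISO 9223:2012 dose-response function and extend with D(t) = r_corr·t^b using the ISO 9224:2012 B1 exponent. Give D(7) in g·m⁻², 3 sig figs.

zinc: f(T) = +0.038·(T−10) [T≤10 °C] = -0.5320
  SO₂ term: 0.0129·148.6^0.44·exp(0.046·78-0.5320) = 2.474
  Cl⁻ term: 0.0175·108.1^0.57·exp(0.008·78+0.085·-4.0) = 0.3355
  sum: 2.474 + 0.3355 → r_corr = 2.81 μm/a
Long-term exponent b (ISO 9224 Table 2, B1) = 0.813
  D(7) = 2.81 × 7^0.813 = 2.81 × 4.865 = 13.67 μm
  Mass loss = 13.67 μm × 7.14 g/cm³ = 97.6 g·m⁻²

D(7) = 97.6 g·m⁻²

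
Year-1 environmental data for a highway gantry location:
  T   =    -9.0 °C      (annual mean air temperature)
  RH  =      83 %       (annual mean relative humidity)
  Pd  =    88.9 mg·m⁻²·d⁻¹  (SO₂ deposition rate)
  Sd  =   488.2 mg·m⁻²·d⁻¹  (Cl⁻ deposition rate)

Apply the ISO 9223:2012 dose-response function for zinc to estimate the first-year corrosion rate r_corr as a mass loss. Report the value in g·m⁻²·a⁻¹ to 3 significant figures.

r_corr = 18.5 g·m⁻²·a⁻¹

zinc: T≤10 °C ⇒ hinge +0.038·(-9.0−10) = -0.7220
  SO₂ term: 0.0129·88.9^0.44·exp(0.046·83-0.7220) = 2.054
  Sd branch = 0.0175·Sd^0.57·e^(0.008·RH+0.085·T) = 0.5391 μm/a
  sum: 2.054 + 0.5391 → r_corr = 2.593 μm/a
Convert to mass loss: 2.593 μm/a × 7.14 g/cm³ = 18.52 g·m⁻²·a⁻¹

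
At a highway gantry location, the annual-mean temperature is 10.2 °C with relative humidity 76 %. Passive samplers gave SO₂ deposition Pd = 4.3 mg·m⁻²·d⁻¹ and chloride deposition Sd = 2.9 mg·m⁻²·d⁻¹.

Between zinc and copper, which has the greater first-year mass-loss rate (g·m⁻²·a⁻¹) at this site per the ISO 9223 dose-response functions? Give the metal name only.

copper

zinc: f(T) = -0.071·(T−10) [T>10 °C] = -0.0142
  Pd branch = 0.0129·Pd^0.44·e^(0.046·RH+f) = 0.797 μm/a
  Sd branch = 0.0175·Sd^0.57·e^(0.008·RH+0.085·T) = 0.1403 μm/a
  r_corr = 0.797 + 0.1403 = 0.9373 μm/a
  mass loss = 0.9373 μm/a × 7.14 g/cm³ = 6.692 g·m⁻²·a⁻¹
copper: T>10 °C ⇒ hinge -0.080·(10.2−10) = -0.0160
  SO₂ term: 0.0053·4.3^0.26·exp(0.059·76-0.0160) = 0.6752
  Cl⁻ term: 0.01025·2.9^0.27·exp(0.036·76+0.049·10.2) = 0.3474
  sum: 0.6752 + 0.3474 → r_corr = 1.023 μm/a
  mass loss = 1.023 μm/a × 8.96 g/cm³ = 9.162 g·m⁻²·a⁻¹
Ordering by g·m⁻²·a⁻¹: copper (9.16) > zinc (6.69)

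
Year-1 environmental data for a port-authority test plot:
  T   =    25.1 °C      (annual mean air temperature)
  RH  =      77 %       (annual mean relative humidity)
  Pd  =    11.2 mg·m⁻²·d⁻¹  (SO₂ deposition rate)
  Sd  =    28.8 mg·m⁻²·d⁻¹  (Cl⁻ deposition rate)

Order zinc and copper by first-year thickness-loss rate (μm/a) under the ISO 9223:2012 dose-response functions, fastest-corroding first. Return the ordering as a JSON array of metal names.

["zinc", "copper"]

zinc: T>10 °C ⇒ hinge -0.071·(25.1−10) = -1.0721
  sulphur-dioxide contribution → 0.4415 μm/a
  chloride contribution → 1.858 μm/a
  total first-year rate 2.299 μm/a
copper: temperature factor f = -0.080·(15.1) = -1.2080
  sulphur-dioxide contribution → 0.2789 μm/a
  chloride contribution → 1.389 μm/a
  total first-year rate 1.668 μm/a
Ordering by μm/a: zinc (2.3) > copper (1.67)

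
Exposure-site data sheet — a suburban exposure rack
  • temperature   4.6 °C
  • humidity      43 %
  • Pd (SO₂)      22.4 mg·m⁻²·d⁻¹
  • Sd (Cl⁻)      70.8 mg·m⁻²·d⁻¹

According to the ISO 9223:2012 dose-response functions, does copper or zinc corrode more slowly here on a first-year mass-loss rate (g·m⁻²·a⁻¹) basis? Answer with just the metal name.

copper: f(T) = +0.126·(T−10) [T≤10 °C] = -0.6804
  Pd branch = 0.0053·Pd^0.26·e^(0.059·RH+f) = 0.07615 μm/a
  Sd branch = 0.01025·Sd^0.27·e^(0.036·RH+0.049·T) = 0.1907 μm/a
  sum: 0.07615 + 0.1907 → r_corr = 0.2669 μm/a
  mass loss = 0.2669 μm/a × 8.96 g/cm³ = 2.391 g·m⁻²·a⁻¹
zinc: f(T) = +0.038·(T−10) [T≤10 °C] = -0.2052
  Pd branch = 0.0129·Pd^0.44·e^(0.046·RH+f) = 0.2983 μm/a
  Cl⁻ term: 0.0175·70.8^0.57·exp(0.008·43+0.085·4.6) = 0.4138
  sum: 0.2983 + 0.4138 → r_corr = 0.712 μm/a
  mass loss = 0.712 μm/a × 7.14 g/cm³ = 5.084 g·m⁻²·a⁻¹
Ordering by g·m⁻²·a⁻¹: zinc (5.08) > copper (2.39)

copper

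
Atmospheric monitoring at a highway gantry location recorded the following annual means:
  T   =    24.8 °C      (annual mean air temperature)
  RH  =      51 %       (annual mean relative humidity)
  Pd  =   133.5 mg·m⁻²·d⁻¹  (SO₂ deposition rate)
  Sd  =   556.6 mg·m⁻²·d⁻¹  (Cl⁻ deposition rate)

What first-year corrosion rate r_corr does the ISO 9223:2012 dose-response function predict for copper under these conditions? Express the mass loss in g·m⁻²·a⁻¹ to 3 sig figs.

copper: f(T) = -0.080·(T−10) [T>10 °C] = -1.1840
  SO₂ term: 0.0053·133.5^0.26·exp(0.059·51-1.1840) = 0.1174
  Cl⁻ term: 0.01025·556.6^0.27·exp(0.036·51+0.049·24.8) = 1.194
  sum: 0.1174 + 1.194 → r_corr = 1.312 μm/a
Convert to mass loss: 1.312 μm/a × 8.96 g/cm³ = 11.75 g·m⁻²·a⁻¹

r_corr = 11.8 g·m⁻²·a⁻¹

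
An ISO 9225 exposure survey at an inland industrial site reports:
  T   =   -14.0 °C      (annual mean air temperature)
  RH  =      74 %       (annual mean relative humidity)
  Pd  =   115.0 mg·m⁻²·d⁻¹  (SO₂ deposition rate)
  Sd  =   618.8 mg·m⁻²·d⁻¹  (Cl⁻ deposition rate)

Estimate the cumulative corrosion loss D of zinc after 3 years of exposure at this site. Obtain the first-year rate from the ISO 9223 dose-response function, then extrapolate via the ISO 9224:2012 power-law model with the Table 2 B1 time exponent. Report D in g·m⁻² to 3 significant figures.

D(3) = 28.5 g·m⁻²

zinc: T≤10 °C ⇒ hinge +0.038·(-14.0−10) = -0.9120
  sulphur-dioxide contribution → 1.258 μm/a
  chloride contribution → 0.3754 μm/a
  total first-year rate 1.633 μm/a
Power-law: D(3) = r_corr · 3^0.813
  D(3) = 1.633 × 3^0.813 = 1.633 × 2.443 = 3.989 μm
  Mass loss = 3.989 μm × 7.14 g/cm³ = 28.48 g·m⁻²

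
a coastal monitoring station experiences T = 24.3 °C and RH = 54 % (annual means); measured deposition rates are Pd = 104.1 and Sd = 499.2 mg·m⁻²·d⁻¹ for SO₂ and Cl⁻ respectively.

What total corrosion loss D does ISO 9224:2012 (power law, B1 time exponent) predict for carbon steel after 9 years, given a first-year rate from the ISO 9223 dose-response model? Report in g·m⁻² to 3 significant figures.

D(9) = 2.54e+03 g·m⁻²

carbon steel: f(T) = -0.054·(T−10) [T>10 °C] = -0.7722
  sulphur-dioxide contribution → 26.96 μm/a
  chloride contribution → 75.44 μm/a
  total first-year rate 102.4 μm/a
Power-law: D(9) = r_corr · 9^0.523
  D(9) = 102.4 × 9^0.523 = 102.4 × 3.156 = 323.1 μm
  Mass loss = 323.1 μm × 7.85 g/cm³ = 2536 g·m⁻²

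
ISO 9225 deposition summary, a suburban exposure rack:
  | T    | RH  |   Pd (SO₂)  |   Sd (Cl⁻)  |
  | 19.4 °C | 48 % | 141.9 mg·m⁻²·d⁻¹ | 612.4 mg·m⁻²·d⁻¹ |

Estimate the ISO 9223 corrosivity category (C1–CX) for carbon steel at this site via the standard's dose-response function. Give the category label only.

C5

carbon steel: T>10 °C ⇒ hinge -0.054·(19.4−10) = -0.5076
  SO₂ term: 1.77·141.9^0.52·exp(0.02·48-0.5076) = 36.6
  Cl⁻ term: 0.102·612.4^0.62·exp(0.033·48+0.04·19.4) = 57.74
  sum: 36.6 + 57.74 → r_corr = 94.34 μm/a
Category bounds: 80…200 μm/a bracket r_corr ⇒ C5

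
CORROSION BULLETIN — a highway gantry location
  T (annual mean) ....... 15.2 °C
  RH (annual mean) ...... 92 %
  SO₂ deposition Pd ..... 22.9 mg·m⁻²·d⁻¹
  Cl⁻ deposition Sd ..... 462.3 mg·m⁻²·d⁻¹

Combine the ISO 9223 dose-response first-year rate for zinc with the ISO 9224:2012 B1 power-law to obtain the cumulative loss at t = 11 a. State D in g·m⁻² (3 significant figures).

D(11) = 343 g·m⁻²

zinc: temperature factor f = -0.071·(5.2) = -0.3692
  sulphur-dioxide contribution → 2.435 μm/a
  chloride contribution → 4.393 μm/a
  ⇒ r_corr(zinc) = 6.828 μm/a
Power-law: D(11) = r_corr · 11^0.813
  D(11) = 6.828 × 11^0.813 = 6.828 × 7.025 = 47.97 μm
  Mass loss = 47.97 μm × 7.14 g/cm³ = 342.5 g·m⁻²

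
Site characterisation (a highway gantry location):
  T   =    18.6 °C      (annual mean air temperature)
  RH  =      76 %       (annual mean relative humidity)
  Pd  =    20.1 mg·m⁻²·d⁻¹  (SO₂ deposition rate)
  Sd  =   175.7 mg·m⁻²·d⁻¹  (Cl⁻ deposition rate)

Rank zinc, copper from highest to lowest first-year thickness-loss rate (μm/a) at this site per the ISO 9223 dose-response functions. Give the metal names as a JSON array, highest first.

zinc: T>10 °C ⇒ hinge -0.071·(18.6−10) = -0.6106
  sulphur-dioxide contribution → 0.8652 μm/a
  chloride contribution → 2.973 μm/a
  ⇒ r_corr(zinc) = 3.838 μm/a
copper: f(T) = -0.080·(T−10) [T>10 °C] = -0.6880
  sulphur-dioxide contribution → 0.5149 μm/a
  chloride contribution → 1.588 μm/a
  total first-year rate 2.103 μm/a
Ordering by μm/a: zinc (3.84) > copper (2.1)

["zinc", "copper"]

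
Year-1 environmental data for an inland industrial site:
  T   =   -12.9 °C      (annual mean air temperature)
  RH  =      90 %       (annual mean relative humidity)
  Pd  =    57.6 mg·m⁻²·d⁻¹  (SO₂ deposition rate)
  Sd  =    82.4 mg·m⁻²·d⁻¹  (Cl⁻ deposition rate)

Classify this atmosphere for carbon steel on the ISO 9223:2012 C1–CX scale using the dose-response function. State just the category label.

C2

carbon steel: f(T) = +0.150·(T−10) [T≤10 °C] = -3.4350
  sulphur-dioxide contribution → 2.84 μm/a
  chloride contribution → 18.29 μm/a
  ⇒ r_corr(carbon steel) = 21.13 μm/a
21.1 μm/a falls in (1.3, 25] for carbon steel → category C2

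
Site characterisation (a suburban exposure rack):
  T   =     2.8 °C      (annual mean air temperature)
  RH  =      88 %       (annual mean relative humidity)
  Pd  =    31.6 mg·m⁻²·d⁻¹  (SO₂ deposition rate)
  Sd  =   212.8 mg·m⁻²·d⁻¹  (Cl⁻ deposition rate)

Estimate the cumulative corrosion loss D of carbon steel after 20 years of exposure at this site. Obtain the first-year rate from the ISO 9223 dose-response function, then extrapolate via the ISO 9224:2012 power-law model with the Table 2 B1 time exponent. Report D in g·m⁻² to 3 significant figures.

D(20) = 2.96e+03 g·m⁻²

carbon steel: f(T) = +0.150·(T−10) [T≤10 °C] = -1.0800
  Pd branch = 1.77·Pd^0.52·e^(0.02·RH+f) = 21.04 μm/a
  Sd branch = 0.102·Sd^0.62·e^(0.033·RH+0.04·T) = 57.78 μm/a
  sum: 21.04 + 57.78 → r_corr = 78.82 μm/a
ISO 9224: D(t) = r_corr · t^b with b = 0.523 (carbon steel, B1)
  D(20) = 78.82 × 20^0.523 = 78.82 × 4.791 = 377.7 μm
  Mass loss = 377.7 μm × 7.85 g/cm³ = 2965 g·m⁻²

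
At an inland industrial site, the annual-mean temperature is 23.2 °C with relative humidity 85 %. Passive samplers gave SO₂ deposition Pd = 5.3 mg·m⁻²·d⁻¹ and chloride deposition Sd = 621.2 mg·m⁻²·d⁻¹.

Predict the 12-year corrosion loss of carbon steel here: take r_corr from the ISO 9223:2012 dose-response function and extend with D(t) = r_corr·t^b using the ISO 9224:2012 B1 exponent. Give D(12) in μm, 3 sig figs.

D(12) = 885 μm

carbon steel: f(T) = -0.054·(T−10) [T>10 °C] = -0.7128
  Pd branch = 1.77·Pd^0.52·e^(0.02·RH+f) = 11.31 μm/a
  Sd branch = 0.102·Sd^0.62·e^(0.033·RH+0.04·T) = 229.9 μm/a
  r_corr = 11.31 + 229.9 = 241.3 μm/a
ISO 9224: D(t) = r_corr · t^b with b = 0.523 (carbon steel, B1)
  D(12) = 241.3 × 12^0.523 = 241.3 × 3.668 = 884.9 μm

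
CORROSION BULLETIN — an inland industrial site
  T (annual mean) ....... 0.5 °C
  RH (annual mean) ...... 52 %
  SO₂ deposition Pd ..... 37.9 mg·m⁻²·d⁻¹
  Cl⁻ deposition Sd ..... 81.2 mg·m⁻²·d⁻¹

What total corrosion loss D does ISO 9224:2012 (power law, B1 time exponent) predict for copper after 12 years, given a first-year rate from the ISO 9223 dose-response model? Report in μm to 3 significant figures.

D(12) = 1.64 μm

copper: f(T) = +0.126·(T−10) [T≤10 °C] = -1.1970
  sulphur-dioxide contribution → 0.08857 μm/a
  chloride contribution → 0.2238 μm/a
  total first-year rate 0.3124 μm/a
Power-law: D(12) = r_corr · 12^0.667
  D(12) = 0.3124 × 12^0.667 = 0.3124 × 5.246 = 1.639 μm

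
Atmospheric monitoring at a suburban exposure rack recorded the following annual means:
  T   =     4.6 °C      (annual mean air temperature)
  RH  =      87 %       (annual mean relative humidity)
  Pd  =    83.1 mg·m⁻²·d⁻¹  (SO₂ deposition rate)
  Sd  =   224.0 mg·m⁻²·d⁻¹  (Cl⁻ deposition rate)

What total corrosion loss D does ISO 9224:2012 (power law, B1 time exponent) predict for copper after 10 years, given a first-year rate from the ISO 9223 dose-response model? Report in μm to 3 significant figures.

copper: f(T) = +0.126·(T−10) [T≤10 °C] = -0.6804
  SO₂ term: 0.0053·83.1^0.26·exp(0.059·87-0.6804) = 1.436
  Cl⁻ term: 0.01025·224.0^0.27·exp(0.036·87+0.049·4.6) = 1.269
  sum: 1.436 + 1.269 → r_corr = 2.705 μm/a
Long-term exponent b (ISO 9224 Table 2, B1) = 0.667
  D(10) = 2.705 × 10^0.667 = 2.705 × 4.645 = 12.56 μm

D(10) = 12.6 μm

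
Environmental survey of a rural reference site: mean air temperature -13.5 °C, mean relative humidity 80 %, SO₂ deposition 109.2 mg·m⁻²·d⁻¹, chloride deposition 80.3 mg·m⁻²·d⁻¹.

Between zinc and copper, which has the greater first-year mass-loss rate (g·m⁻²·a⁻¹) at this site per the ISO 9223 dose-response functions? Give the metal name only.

zinc: T≤10 °C ⇒ hinge +0.038·(-13.5−10) = -0.8930
  Pd branch = 0.0129·Pd^0.44·e^(0.046·RH+f) = 1.651 μm/a
  Cl⁻ term: 0.0175·80.3^0.57·exp(0.008·80+0.085·-13.5) = 0.1283
  sum: 1.651 + 0.1283 → r_corr = 1.779 μm/a
  mass loss = 1.779 μm/a × 7.14 g/cm³ = 12.71 g·m⁻²·a⁻¹
copper: f(T) = +0.126·(T−10) [T≤10 °C] = -2.9610
  SO₂ term: 0.0053·109.2^0.26·exp(0.059·80-2.9610) = 0.1043
  Sd branch = 0.01025·Sd^0.27·e^(0.036·RH+0.049·T) = 0.3079 μm/a
  r_corr = 0.1043 + 0.3079 = 0.4122 μm/a
  mass loss = 0.4122 μm/a × 8.96 g/cm³ = 3.693 g·m⁻²·a⁻¹
Ordering by g·m⁻²·a⁻¹: zinc (12.7) > copper (3.69)

zinc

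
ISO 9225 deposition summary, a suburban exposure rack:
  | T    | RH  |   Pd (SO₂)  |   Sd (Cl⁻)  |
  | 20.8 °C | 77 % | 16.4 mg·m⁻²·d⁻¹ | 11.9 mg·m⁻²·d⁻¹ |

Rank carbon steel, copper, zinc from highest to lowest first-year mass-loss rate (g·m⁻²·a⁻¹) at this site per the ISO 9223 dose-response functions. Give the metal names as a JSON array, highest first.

["carbon steel", "copper", "zinc"]

carbon steel: f(T) = -0.054·(T−10) [T>10 °C] = -0.5832
  Pd branch = 1.77·Pd^0.52·e^(0.02·RH+f) = 19.73 μm/a
  Cl⁻ term: 0.102·11.9^0.62·exp(0.033·77+0.04·20.8) = 13.81
  sum: 19.73 + 13.81 → r_corr = 33.55 μm/a
  mass loss = 33.55 μm/a × 7.85 g/cm³ = 263.4 g·m⁻²·a⁻¹
copper: temperature factor f = -0.080·(10.8) = -0.8640
  SO₂ term: 0.0053·16.4^0.26·exp(0.059·77-0.8640) = 0.4344
  Cl⁻ term: 0.01025·11.9^0.27·exp(0.036·77+0.049·20.8) = 0.8864
  r_corr = 0.4344 + 0.8864 = 1.321 μm/a
  mass loss = 1.321 μm/a × 8.96 g/cm³ = 11.83 g·m⁻²·a⁻¹
zinc: temperature factor f = -0.071·(10.8) = -0.7668
  SO₂ term: 0.0129·16.4^0.44·exp(0.046·77-0.7668) = 0.7086
  Sd branch = 0.0175·Sd^0.57·e^(0.008·RH+0.085·T) = 0.7789 μm/a
  sum: 0.7086 + 0.7789 → r_corr = 1.487 μm/a
  mass loss = 1.487 μm/a × 7.14 g/cm³ = 10.62 g·m⁻²·a⁻¹
Ordering by g·m⁻²·a⁻¹: carbon steel (263) > copper (11.8) > zinc (10.6)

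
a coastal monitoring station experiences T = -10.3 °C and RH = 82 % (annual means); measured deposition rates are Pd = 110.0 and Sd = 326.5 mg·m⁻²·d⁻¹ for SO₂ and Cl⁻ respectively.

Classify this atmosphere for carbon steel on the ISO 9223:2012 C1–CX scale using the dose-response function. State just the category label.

carbon steel: temperature factor f = +0.150·(-20.3) = -3.0450
  Pd branch = 1.77·Pd^0.52·e^(0.02·RH+f) = 5.004 μm/a
  Cl⁻ term: 0.102·326.5^0.62·exp(0.033·82+0.04·-10.3) = 36.6
  sum: 5.004 + 36.6 → r_corr = 41.6 μm/a
ISO 9223 Table 2 (carbon steel): 25 < 41.6 ≤ 50 μm/a ⇒ C3

C3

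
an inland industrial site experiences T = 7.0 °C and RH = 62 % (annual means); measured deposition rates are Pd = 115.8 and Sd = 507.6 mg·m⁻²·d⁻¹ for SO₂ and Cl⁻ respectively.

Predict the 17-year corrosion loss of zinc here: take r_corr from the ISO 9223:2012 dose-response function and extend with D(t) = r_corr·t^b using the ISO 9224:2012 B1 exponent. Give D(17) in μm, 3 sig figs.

zinc: f(T) = +0.038·(T−10) [T≤10 °C] = -0.1140
  sulphur-dioxide contribution → 1.613 μm/a
  chloride contribution → 1.816 μm/a
  ⇒ r_corr(zinc) = 3.429 μm/a
Long-term exponent b (ISO 9224 Table 2, B1) = 0.813
  D(17) = 3.429 × 17^0.813 = 3.429 × 10.01 = 34.32 μm

D(17) = 34.3 μm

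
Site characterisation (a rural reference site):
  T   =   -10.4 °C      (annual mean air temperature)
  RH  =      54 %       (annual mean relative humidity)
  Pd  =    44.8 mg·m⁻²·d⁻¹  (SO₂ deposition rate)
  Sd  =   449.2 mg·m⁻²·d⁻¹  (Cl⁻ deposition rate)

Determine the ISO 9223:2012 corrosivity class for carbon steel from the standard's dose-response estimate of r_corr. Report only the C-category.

C2

carbon steel: f(T) = +0.150·(T−10) [T≤10 °C] = -3.0600
  Pd branch = 1.77·Pd^0.52·e^(0.02·RH+f) = 1.765 μm/a
  Sd branch = 0.102·Sd^0.62·e^(0.033·RH+0.04·T) = 17.63 μm/a
  sum: 1.765 + 17.63 → r_corr = 19.4 μm/a
19.4 μm/a falls in (1.3, 25] for carbon steel → category C2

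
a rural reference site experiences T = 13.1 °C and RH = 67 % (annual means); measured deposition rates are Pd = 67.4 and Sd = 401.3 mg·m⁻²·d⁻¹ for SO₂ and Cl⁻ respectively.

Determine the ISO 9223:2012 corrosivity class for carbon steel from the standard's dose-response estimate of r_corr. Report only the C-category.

carbon steel: f(T) = -0.054·(T−10) [T>10 °C] = -0.1674
  Pd branch = 1.77·Pd^0.52·e^(0.02·RH+f) = 51.07 μm/a
  Cl⁻ term: 0.102·401.3^0.62·exp(0.033·67+0.04·13.1) = 64.65
  r_corr = 51.07 + 64.65 = 115.7 μm/a
ISO 9223 Table 2 (carbon steel): 80 < 116 ≤ 200 μm/a ⇒ C5

C5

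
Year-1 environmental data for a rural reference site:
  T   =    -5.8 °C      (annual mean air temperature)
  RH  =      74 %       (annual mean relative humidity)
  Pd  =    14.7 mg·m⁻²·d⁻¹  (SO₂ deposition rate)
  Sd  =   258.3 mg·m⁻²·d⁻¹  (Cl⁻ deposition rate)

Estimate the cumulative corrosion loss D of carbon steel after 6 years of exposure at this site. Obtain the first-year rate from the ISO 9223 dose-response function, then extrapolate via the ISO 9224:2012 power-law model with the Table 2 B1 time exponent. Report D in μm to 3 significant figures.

carbon steel: temperature factor f = +0.150·(-15.8) = -2.3700
  Pd branch = 1.77·Pd^0.52·e^(0.02·RH+f) = 2.941 μm/a
  Sd branch = 0.102·Sd^0.62·e^(0.033·RH+0.04·T) = 29.1 μm/a
  sum: 2.941 + 29.1 → r_corr = 32.04 μm/a
Power-law: D(6) = r_corr · 6^0.523
  D(6) = 32.04 × 6^0.523 = 32.04 × 2.553 = 81.79 μm

D(6) = 81.8 μm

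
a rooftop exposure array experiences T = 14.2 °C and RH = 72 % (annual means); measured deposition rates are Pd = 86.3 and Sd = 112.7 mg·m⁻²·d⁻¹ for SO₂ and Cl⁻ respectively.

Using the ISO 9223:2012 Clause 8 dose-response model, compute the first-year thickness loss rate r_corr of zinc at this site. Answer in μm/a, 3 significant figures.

zinc: T>10 °C ⇒ hinge -0.071·(14.2−10) = -0.2982
  Pd branch = 0.0129·Pd^0.44·e^(0.046·RH+f) = 1.868 μm/a
  Cl⁻ term: 0.0175·112.7^0.57·exp(0.008·72+0.085·14.2) = 1.538
  sum: 1.868 + 1.538 → r_corr = 3.406 μm/a

r_corr = 3.41 μm/a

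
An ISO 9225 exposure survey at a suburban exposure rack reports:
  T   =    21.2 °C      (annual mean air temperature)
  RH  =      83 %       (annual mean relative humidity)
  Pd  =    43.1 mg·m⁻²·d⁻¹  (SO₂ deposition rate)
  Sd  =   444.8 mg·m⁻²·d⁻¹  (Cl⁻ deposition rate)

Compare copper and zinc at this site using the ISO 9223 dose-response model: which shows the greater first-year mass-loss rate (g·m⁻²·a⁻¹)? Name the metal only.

copper: T>10 °C ⇒ hinge -0.080·(21.2−10) = -0.8960
  Pd branch = 0.0053·Pd^0.26·e^(0.059·RH+f) = 0.7706 μm/a
  Cl⁻ term: 0.01025·444.8^0.27·exp(0.036·83+0.049·21.2) = 2.982
  r_corr = 0.7706 + 2.982 = 3.753 μm/a
  mass loss = 3.753 μm/a × 8.96 g/cm³ = 33.63 g·m⁻²·a⁻¹
zinc: temperature factor f = -0.071·(11.2) = -0.7952
  Pd branch = 0.0129·Pd^0.44·e^(0.046·RH+f) = 1.388 μm/a
  Sd branch = 0.0175·Sd^0.57·e^(0.008·RH+0.085·T) = 6.66 μm/a
  sum: 1.388 + 6.66 → r_corr = 8.048 μm/a
  mass loss = 8.048 μm/a × 7.14 g/cm³ = 57.46 g·m⁻²·a⁻¹
Ordering by g·m⁻²·a⁻¹: zinc (57.5) > copper (33.6)

zinc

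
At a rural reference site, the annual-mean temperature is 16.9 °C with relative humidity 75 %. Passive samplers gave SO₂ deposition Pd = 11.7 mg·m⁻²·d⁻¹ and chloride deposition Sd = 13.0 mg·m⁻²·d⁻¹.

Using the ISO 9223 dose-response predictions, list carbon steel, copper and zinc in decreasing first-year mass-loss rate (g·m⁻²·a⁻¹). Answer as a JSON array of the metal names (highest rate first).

["carbon steel", "copper", "zinc"]

carbon steel: f(T) = -0.054·(T−10) [T>10 °C] = -0.3726
  Pd branch = 1.77·Pd^0.52·e^(0.02·RH+f) = 19.64 μm/a
  Cl⁻ term: 0.102·13.0^0.62·exp(0.033·75+0.04·16.9) = 11.69
  r_corr = 19.64 + 11.69 = 31.32 μm/a
  mass loss = 31.32 μm/a × 7.85 g/cm³ = 245.9 g·m⁻²·a⁻¹
copper: f(T) = -0.080·(T−10) [T>10 °C] = -0.5520
  SO₂ term: 0.0053·11.7^0.26·exp(0.059·75-0.5520) = 0.4831
  Sd branch = 0.01025·Sd^0.27·e^(0.036·RH+0.049·T) = 0.6978 μm/a
  sum: 0.4831 + 0.6978 → r_corr = 1.181 μm/a
  mass loss = 1.181 μm/a × 8.96 g/cm³ = 10.58 g·m⁻²·a⁻¹
zinc: T>10 °C ⇒ hinge -0.071·(16.9−10) = -0.4899
  Pd branch = 0.0129·Pd^0.44·e^(0.046·RH+f) = 0.7348 μm/a
  Cl⁻ term: 0.0175·13.0^0.57·exp(0.008·75+0.085·16.9) = 0.5787
  r_corr = 0.7348 + 0.5787 = 1.313 μm/a
  mass loss = 1.313 μm/a × 7.14 g/cm³ = 9.378 g·m⁻²·a⁻¹
Ordering by g·m⁻²·a⁻¹: carbon steel (246) > copper (10.6) > zinc (9.38)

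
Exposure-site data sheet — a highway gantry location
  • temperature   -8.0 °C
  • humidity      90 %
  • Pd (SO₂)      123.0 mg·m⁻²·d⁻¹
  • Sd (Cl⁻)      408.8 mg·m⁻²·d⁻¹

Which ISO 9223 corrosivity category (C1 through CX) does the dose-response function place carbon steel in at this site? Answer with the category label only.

C4

carbon steel: f(T) = +0.150·(T−10) [T≤10 °C] = -2.7000
  SO₂ term: 1.77·123.0^0.52·exp(0.02·90-2.7000) = 8.787
  Cl⁻ term: 0.102·408.8^0.62·exp(0.033·90+0.04·-8.0) = 60.06
  r_corr = 8.787 + 60.06 = 68.85 μm/a
68.9 μm/a falls in (50, 80] for carbon steel → category C4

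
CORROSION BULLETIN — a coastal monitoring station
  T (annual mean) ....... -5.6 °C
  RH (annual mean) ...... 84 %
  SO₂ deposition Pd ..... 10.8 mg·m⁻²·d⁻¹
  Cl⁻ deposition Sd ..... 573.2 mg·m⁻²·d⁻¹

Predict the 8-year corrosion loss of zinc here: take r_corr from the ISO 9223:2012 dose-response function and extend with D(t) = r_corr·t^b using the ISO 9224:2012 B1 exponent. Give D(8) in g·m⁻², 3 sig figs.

D(8) = 68.3 g·m⁻²

zinc: f(T) = +0.038·(T−10) [T≤10 °C] = -0.5928
  sulphur-dioxide contribution → 0.9682 μm/a
  chloride contribution → 0.795 μm/a
  total first-year rate 1.763 μm/a
Power-law: D(8) = r_corr · 8^0.813
  D(8) = 1.763 × 8^0.813 = 1.763 × 5.423 = 9.561 μm
  Mass loss = 9.561 μm × 7.14 g/cm³ = 68.27 g·m⁻²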